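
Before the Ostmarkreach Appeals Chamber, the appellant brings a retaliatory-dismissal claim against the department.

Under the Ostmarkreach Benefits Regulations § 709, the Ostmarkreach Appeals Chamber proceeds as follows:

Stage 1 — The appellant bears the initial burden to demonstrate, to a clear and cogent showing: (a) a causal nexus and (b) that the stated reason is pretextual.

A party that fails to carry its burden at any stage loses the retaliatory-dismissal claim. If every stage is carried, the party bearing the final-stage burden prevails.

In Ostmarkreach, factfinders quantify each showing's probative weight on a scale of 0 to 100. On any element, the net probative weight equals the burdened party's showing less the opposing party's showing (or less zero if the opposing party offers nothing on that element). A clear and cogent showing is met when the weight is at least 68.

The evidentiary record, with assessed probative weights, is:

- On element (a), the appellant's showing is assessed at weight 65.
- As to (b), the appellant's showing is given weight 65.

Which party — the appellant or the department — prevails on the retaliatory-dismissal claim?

department

Stage 1 (appellant, a clear and cogent showing, weight is at least 68): (a) 65 < 68 — fails; (b) 65 < 68 — fails.
  Stage 1 not carried; the appellant fails its burden.
The analysis ends at Stage 1; the department prevails.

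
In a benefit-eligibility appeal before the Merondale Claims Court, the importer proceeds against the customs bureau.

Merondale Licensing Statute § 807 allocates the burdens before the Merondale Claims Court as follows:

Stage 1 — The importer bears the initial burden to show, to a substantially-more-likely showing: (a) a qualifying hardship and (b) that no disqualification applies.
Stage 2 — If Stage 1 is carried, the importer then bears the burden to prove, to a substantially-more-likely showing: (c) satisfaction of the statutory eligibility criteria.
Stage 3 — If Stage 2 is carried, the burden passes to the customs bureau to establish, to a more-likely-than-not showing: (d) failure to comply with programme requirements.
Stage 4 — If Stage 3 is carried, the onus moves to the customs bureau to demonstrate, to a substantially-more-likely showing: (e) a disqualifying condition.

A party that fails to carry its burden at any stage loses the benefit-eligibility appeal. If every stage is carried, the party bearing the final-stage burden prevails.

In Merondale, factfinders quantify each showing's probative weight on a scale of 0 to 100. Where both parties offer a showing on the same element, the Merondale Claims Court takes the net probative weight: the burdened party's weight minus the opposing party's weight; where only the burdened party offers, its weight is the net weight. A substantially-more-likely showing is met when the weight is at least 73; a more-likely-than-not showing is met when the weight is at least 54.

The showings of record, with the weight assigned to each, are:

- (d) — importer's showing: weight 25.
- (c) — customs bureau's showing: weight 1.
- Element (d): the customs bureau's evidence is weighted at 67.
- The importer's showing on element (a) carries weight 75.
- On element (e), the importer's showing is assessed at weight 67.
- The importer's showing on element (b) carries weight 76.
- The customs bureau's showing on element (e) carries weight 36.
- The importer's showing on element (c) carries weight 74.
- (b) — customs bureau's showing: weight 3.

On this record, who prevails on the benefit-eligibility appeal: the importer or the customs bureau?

importer

At Stage 1 the importer must meet a substantially-more-likely showing (weight is at least 73): on (a) the weight is 75, which does reach 73, so (a) meets the standard; on (b) the weight is 76 less the opposing 3 gives net 73, ≥ 73, so (b) meets the standard.
  All elements met. The importer retains the burden for Stage 2.
At Stage 2 the importer must meet a substantially-more-likely showing (weight is at least 73): on (c) the weight is 74 less the opposing 1 gives net 73, which does reach 73, so (c) meets the standard.
  Stage 2 carried; the burden shifts to the customs bureau.
At Stage 3 the customs bureau must meet a more-likely-than-not showing (weight is at least 54): on (d) the weight is 67 less the opposing 25 gives net 42, < 54, so (d) does not meet the standard.
  The customs bureau does not carry Stage 3.
So the importer prevails.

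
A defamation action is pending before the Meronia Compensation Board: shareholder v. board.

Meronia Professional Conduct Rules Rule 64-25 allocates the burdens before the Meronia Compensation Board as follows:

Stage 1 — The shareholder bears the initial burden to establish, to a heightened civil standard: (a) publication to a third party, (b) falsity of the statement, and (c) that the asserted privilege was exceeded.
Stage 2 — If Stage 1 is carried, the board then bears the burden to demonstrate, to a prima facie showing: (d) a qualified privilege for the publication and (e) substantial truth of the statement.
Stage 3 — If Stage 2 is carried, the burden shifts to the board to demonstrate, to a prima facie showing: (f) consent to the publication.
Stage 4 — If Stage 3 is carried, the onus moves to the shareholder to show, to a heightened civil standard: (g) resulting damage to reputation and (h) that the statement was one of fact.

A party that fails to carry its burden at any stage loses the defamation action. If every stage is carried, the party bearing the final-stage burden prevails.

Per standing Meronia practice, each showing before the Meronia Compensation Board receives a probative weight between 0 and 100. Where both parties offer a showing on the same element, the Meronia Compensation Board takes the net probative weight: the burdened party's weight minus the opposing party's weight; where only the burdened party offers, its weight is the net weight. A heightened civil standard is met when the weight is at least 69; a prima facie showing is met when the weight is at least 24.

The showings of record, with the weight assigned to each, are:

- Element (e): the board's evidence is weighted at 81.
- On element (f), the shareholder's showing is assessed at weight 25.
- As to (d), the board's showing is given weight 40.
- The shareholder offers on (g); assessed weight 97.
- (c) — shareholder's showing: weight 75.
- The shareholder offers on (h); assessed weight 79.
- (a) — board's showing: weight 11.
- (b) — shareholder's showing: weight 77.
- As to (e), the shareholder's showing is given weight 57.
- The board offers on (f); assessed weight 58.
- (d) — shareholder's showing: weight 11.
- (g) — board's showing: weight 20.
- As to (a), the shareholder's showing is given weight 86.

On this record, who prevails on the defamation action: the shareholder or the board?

Stage 1 — burden on shareholder; standard: a heightened civil standard (weight is at least 69).
    (a): 86 − 11 = 75 ≥ 69 [met]
    (b): 77 ≥ 69 [met]
    (c): 75 ≥ 69 [met]
  The shareholder carries Stage 1; the board now bears the burden.
Stage 2 — burden on board; standard: a prima facie showing (weight is at least 24).
    (d): 40 − 11 = 29 ≥ 24 [met]
    (e): 81 − 57 = 24 ≥ 24 [met]
  Stage 2 carried; the burden remains with the board.
Stage 3 — burden on board; standard: a prima facie showing (weight is at least 24).
    (f): 58 − 25 = 33 ≥ 24 [met]
  Stage 3 is satisfied; the onus moves to the shareholder.
Stage 4 — burden on shareholder; standard: a heightened civil standard (weight is at least 69).
    (g): 97 − 20 = 77 ≥ 69 [met]
    (h): 79 ≥ 69 [met]
  Stage 4 carried; the final stage is satisfied.
With every stage satisfied, the shareholder prevails.

shareholder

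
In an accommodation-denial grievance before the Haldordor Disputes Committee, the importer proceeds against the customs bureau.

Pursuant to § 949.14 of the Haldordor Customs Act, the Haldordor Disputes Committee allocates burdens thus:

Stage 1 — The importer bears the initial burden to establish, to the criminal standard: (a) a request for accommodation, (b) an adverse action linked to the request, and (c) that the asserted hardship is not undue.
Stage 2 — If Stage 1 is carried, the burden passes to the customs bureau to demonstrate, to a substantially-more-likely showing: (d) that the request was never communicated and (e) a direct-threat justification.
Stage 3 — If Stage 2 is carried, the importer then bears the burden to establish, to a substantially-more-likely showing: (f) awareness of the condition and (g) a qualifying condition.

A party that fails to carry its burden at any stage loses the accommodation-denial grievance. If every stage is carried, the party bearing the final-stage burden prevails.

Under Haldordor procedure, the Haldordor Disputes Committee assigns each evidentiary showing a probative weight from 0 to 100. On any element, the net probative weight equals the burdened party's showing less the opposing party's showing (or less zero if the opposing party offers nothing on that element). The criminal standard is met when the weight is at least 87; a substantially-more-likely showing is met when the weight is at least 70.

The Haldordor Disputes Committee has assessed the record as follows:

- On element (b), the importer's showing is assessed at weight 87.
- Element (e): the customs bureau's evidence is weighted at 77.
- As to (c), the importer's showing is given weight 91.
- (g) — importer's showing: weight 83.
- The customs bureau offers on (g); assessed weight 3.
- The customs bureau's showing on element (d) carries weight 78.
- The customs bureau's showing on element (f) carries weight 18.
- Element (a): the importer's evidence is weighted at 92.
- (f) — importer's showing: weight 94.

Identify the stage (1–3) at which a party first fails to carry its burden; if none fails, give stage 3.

Stage 1 (importer, the criminal standard, weight is at least 87): (a) 92 ≥ 87 — meets; (b) 87 ≥ 87 — meets; (c) 91 ≥ 87 — meets.
  Stage 1 is satisfied; the onus moves to the customs bureau.
Stage 2 (customs bureau, a substantially-more-likely showing, weight is at least 70): (d) 78 ≥ 70 — meets; (e) 77 ≥ 70 — meets.
  The customs bureau carries Stage 2; the importer now bears the burden.
Stage 3 (importer, a substantially-more-likely showing, weight is at least 70): (f) net 94−18=76 ≥ 70 — meets; (g) net 83−3=80 ≥ 70 — meets.
  All elements met at the final stage.
Every stage carried; the importer prevails.

stage 3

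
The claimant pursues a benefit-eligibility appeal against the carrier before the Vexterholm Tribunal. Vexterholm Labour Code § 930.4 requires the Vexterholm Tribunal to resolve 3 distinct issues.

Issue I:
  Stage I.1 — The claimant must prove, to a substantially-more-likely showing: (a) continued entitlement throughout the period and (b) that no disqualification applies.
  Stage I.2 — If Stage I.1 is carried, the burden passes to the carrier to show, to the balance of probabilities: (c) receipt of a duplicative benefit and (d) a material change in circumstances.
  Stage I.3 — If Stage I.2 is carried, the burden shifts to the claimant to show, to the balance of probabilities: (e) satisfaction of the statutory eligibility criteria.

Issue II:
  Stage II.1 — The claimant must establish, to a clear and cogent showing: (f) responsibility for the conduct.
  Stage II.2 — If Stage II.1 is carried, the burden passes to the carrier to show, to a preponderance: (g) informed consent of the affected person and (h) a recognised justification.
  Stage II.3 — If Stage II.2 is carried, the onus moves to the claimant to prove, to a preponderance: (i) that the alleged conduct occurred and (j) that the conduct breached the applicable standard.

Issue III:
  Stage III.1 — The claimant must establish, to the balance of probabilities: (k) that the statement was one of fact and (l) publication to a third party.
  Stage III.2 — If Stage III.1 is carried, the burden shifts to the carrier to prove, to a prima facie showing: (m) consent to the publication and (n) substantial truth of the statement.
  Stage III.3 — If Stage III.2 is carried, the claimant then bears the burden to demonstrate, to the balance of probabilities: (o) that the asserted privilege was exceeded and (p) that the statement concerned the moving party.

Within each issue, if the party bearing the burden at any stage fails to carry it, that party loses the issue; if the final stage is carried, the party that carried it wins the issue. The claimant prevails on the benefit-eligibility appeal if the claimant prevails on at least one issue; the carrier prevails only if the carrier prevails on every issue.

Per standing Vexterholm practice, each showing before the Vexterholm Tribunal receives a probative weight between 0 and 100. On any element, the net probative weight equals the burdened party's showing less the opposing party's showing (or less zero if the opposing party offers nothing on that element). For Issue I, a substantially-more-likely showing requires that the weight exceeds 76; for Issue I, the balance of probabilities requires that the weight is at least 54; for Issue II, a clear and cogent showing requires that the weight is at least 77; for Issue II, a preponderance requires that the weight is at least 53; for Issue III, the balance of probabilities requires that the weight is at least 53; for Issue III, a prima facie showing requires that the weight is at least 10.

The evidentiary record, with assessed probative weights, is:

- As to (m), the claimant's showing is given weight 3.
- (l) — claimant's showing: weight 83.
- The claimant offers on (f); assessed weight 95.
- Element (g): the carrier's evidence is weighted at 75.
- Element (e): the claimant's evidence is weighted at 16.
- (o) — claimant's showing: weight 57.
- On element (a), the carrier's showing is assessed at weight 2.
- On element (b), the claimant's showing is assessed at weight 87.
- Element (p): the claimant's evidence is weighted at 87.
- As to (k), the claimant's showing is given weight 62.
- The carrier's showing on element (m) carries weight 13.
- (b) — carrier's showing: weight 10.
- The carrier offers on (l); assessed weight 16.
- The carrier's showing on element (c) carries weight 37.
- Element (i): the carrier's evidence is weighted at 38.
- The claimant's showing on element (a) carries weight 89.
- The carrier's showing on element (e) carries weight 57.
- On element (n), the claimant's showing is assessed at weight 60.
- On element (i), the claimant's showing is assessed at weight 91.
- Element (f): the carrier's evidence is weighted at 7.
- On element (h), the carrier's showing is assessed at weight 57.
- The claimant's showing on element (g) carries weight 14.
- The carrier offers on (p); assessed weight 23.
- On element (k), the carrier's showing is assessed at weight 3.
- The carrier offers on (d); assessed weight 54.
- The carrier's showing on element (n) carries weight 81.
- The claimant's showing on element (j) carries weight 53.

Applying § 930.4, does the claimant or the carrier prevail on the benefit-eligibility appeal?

— Issue I —
At Stage I.1 the claimant must meet a substantially-more-likely showing (weight exceeds 76): on (a) the weight is 89 less the opposing 2 gives net 87, > 76, so (a) meets the standard; on (b) the weight is 87 less the opposing 10 gives net 77, > 76, so (b) meets the standard.
  The claimant carries Stage I.1; the carrier now bears the burden.
At Stage I.2 the carrier must meet the balance of probabilities (weight is at least 54): on (c) the weight is 37, which does not reach 54, so (c) does not meet the standard; on (d) the weight is 54, which does reach 54, so (d) meets the standard.
  The carrier does not carry Stage I.2.
The analysis ends at Stage I.2; the claimant prevails on this issue.
— Issue II —
Stage II.1 (claimant, a clear and cogent showing, weight is at least 77): (f) net 95−7=88 ≥ 77 — meets.
  Stage II.1 carried; the burden shifts to the carrier.
Stage II.2 (carrier, a preponderance, weight is at least 53): (g) net 75−14=61 ≥ 53 — meets; (h) 57 ≥ 53 — meets.
  Stage II.2 is satisfied; the onus moves to the claimant.
Stage II.3 (claimant, a preponderance, weight is at least 53): (i) net 91−38=53 ≥ 53 — meets; (j) 53 ≥ 53 — meets.
  All elements met at the final stage.
With every stage satisfied, the claimant prevails on this issue.
— Issue III —
At Stage III.1 the claimant must meet the balance of probabilities (weight is at least 53): on (k) the weight is 62 less the opposing 3 gives net 59, which does reach 53, so (k) meets the standard; on (l) the weight is 83 less the opposing 16 gives net 67, which does reach 53, so (l) meets the standard.
  Stage III.1 is satisfied; the onus moves to the carrier.
At Stage III.2 the carrier must meet a prima facie showing (weight is at least 10): on (m) the weight is 13 less the opposing 3 gives net 10, which does reach 10, so (m) meets the standard; on (n) the weight is 81 less the opposing 60 gives net 21, ≥ 10, so (n) meets the standard.
  Stage III.2 is satisfied; the onus moves to the claimant.
At Stage III.3 the claimant must meet the balance of probabilities (weight is at least 53): on (o) the weight is 57, ≥ 53, so (o) meets the standard; on (p) the weight is 87 less the opposing 23 gives net 64, which does reach 53, so (p) meets the standard.
  Stage III.3 carried; the final stage is satisfied.
Every stage carried; the claimant prevails on this issue.
Per-issue: Issue I → claimant; Issue II → claimant; Issue III → claimant. The claimant must prevail on at least one issue; overall, the claimant prevails.

claimant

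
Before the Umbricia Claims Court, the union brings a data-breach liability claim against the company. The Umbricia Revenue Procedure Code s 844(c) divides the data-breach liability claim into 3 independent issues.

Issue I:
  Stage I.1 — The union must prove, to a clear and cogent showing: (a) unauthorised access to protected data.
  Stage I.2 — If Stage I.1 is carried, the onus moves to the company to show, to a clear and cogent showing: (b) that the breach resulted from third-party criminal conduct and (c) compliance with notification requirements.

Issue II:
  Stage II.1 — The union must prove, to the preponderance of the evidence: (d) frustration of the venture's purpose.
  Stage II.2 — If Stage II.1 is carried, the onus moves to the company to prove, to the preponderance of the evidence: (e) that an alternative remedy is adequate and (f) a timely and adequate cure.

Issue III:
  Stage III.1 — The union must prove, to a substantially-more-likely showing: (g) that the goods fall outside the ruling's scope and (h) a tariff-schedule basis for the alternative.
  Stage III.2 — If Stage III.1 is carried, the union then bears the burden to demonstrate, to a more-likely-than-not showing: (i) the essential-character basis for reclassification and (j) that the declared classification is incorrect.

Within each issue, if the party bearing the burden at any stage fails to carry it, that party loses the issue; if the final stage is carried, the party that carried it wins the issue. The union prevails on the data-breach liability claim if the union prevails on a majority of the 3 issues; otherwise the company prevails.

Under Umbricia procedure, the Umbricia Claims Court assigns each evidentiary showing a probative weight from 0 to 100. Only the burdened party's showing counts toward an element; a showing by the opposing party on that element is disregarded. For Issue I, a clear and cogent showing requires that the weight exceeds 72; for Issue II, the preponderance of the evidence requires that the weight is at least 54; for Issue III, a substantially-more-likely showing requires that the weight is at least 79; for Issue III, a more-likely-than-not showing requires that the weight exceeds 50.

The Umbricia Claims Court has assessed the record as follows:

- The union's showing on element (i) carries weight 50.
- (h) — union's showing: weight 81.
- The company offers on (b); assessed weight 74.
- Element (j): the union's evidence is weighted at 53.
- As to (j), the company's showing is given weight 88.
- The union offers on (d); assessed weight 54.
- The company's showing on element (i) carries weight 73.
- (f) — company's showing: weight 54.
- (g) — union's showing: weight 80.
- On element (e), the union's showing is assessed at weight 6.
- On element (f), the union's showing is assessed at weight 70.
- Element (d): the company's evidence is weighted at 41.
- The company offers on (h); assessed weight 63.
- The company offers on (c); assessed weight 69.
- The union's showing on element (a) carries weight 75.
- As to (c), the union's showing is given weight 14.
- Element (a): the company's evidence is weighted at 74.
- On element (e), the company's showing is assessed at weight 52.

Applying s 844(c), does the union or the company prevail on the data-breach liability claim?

— Issue I —
Stage I.1 (union, a clear and cogent showing, weight exceeds 72): (a) 75 (company's 74 disregarded) > 72 — meets.
  All elements met. The burden passes to the company.
Stage I.2 (company, a clear and cogent showing, weight exceeds 72): (b) 74 > 72 — meets; (c) 69 (union's 14 disregarded) ≤ 72 — fails.
  Not every element is met, so the company fails to carry Stage I.2.
So the union prevails on this issue.
— Issue II —
Stage II.1 (union, the preponderance of the evidence, weight is at least 54): (d) 54 (company's 41 disregarded) ≥ 54 — meets.
  Stage II.1 is satisfied; the onus moves to the company.
Stage II.2 (company, the preponderance of the evidence, weight is at least 54): (e) 52 (union's 6 disregarded) < 54 — fails; (f) 54 (union's 70 disregarded) ≥ 54 — meets.
  The company does not carry Stage II.2.
So the union prevails on this issue.
— Issue III —
At Stage III.1 the union must meet a substantially-more-likely showing (weight is at least 79): on (g) the weight is 80, which does reach 79, so (g) meets the standard; on (h) the weight is 81 (the company's 63 is given no effect), which does reach 79, so (h) meets the standard.
  Stage III.1 is satisfied; the union continues to bear the burden.
At Stage III.2 the union must meet a more-likely-than-not showing (weight exceeds 50): on (i) the weight is 50 (the company's 73 is given no effect), ≤ 50, so (i) does not meet the standard; on (j) the weight is 53 (the company's 88 is given no effect), > 50, so (j) meets the standard.
  Not every element is met, so the union fails to carry Stage III.2.
The company prevails on this issue.
Per-issue: Issue I → union; Issue II → union; Issue III → company. The union must prevail on a majority of issues; overall, the union prevails.

union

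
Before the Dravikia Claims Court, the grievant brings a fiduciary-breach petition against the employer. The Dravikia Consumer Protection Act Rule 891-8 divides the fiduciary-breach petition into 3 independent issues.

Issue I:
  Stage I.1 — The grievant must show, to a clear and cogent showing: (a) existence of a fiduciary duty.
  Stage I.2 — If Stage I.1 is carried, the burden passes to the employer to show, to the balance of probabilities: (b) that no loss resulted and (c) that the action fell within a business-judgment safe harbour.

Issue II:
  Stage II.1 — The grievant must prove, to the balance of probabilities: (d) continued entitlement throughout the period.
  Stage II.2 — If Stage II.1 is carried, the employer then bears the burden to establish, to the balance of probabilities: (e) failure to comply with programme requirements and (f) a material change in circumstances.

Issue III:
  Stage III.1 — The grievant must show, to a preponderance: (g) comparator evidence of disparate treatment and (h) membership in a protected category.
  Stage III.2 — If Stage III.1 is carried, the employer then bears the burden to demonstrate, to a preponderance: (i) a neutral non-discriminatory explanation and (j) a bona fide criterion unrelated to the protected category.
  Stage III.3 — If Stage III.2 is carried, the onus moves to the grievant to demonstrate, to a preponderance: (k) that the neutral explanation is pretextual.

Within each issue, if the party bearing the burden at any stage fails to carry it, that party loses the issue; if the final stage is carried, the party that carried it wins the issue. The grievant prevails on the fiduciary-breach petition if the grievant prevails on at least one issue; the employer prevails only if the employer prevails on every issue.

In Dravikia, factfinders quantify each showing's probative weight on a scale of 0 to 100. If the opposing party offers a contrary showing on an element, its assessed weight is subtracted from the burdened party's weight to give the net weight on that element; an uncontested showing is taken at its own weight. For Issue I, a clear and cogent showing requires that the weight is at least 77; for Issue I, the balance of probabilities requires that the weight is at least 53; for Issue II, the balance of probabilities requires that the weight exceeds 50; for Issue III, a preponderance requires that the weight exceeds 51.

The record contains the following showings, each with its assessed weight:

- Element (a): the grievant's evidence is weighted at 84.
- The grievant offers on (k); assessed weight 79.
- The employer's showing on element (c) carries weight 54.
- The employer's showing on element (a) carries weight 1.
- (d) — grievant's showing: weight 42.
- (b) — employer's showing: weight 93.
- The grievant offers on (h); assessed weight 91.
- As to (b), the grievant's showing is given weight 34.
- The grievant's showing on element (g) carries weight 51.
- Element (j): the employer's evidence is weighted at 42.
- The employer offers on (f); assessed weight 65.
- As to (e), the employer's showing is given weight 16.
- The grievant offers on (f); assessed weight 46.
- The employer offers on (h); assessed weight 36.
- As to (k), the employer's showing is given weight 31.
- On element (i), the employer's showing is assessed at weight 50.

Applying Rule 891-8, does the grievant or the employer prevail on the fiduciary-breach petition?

— Issue I —
Stage I.1 (grievant, a clear and cogent showing, weight is at least 77): (a) net 84−1=83 ≥ 77 — meets.
  The grievant carries Stage I.1; the employer now bears the burden.
Stage I.2 (employer, the balance of probabilities, weight is at least 53): (b) net 93−34=59 ≥ 53 — meets; (c) 54 ≥ 53 — meets.
  All elements met at the final stage.
All stages carried — the employer prevails on this issue.
— Issue II —
Stage II.1 — burden on grievant; standard: the balance of probabilities (weight exceeds 50).
    (d): 42 ≤ 50 [not met]
  Stage II.1 not carried; the grievant fails its burden.
The employer prevails on this issue.
— Issue III —
At Stage III.1 the grievant must meet a preponderance (weight exceeds 51): on (g) the weight is 51, which does not exceed 51, so (g) does not meet the standard; on (h) the weight is 91 less the opposing 36 gives net 55, > 51, so (h) meets the standard.
  Stage III.1 not carried; the grievant fails its burden.
The employer prevails on this issue.
Per-issue: Issue I → employer; Issue II → employer; Issue III → employer. The grievant must prevail on at least one issue; overall, the employer prevails.

employer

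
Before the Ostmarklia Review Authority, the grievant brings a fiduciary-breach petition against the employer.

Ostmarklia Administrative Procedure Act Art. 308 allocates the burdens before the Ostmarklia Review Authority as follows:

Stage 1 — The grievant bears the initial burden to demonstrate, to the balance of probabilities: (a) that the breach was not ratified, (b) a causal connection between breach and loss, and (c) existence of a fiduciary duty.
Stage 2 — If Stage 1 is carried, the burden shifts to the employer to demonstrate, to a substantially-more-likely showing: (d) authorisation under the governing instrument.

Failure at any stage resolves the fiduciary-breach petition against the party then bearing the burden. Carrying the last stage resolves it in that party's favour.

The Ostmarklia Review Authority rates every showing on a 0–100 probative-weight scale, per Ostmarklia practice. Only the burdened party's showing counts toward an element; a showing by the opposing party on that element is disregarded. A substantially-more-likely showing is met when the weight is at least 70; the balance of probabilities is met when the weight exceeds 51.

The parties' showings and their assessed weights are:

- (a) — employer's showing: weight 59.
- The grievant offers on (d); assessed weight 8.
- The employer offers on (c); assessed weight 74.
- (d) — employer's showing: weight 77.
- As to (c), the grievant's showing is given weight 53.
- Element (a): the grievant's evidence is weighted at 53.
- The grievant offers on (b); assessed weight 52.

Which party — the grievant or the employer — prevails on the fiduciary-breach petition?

employer

Stage 1 — burden on grievant; standard: the balance of probabilities (weight exceeds 51).
    (a): 53 (employer's 59 disregarded) > 51 [met]
    (b): 52 > 51 [met]
    (c): 53 (employer's 74 disregarded) > 51 [met]
  Stage 1 is satisfied; the onus moves to the employer.
Stage 2 — burden on employer; standard: a substantially-more-likely showing (weight is at least 70).
    (d): 77 (grievant's 8 disregarded) ≥ 70 [met]
  The employer carries the last stage.
With every stage satisfied, the employer prevails.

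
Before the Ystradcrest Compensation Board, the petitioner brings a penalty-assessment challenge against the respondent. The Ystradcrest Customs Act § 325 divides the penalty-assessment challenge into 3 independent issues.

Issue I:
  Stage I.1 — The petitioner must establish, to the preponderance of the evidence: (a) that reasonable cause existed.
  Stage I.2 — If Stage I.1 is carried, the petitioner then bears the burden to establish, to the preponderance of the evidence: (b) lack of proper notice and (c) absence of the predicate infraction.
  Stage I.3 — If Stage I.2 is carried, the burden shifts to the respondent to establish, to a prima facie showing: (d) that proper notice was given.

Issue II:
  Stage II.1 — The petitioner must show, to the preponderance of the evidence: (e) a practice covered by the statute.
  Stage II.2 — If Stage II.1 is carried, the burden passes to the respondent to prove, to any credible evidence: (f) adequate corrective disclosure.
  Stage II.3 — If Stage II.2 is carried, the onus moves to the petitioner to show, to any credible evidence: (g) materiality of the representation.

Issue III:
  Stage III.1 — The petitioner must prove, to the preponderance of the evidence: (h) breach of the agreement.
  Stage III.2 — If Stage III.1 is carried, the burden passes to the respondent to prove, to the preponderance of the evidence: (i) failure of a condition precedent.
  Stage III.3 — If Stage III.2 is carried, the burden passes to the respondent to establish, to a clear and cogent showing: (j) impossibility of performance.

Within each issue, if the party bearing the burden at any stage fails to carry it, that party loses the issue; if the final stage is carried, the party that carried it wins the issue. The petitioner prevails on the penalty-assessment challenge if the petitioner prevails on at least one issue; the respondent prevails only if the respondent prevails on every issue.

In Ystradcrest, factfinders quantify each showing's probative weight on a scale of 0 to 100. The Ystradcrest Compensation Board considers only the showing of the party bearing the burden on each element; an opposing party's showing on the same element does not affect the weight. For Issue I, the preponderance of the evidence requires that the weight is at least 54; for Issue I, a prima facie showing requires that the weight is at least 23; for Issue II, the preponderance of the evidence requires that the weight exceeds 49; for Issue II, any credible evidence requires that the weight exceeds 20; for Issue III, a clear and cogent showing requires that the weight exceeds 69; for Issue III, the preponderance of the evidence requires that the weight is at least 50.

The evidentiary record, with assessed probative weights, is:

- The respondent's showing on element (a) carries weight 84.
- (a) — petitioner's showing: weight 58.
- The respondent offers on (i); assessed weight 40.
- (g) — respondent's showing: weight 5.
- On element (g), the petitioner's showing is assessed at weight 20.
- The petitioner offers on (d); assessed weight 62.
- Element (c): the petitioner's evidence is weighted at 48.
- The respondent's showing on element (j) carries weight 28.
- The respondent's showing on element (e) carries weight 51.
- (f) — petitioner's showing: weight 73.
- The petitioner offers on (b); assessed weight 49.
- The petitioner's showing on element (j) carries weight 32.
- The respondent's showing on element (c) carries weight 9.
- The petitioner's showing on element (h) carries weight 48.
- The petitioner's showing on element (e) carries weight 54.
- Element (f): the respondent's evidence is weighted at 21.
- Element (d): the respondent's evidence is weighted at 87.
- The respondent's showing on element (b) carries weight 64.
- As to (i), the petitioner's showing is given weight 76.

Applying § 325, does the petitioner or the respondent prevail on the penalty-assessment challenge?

respondent

— Issue I —
Stage I.1 — burden on petitioner; standard: the preponderance of the evidence (weight is at least 54).
    (a): 58 (respondent's 84 disregarded) ≥ 54 [met]
  All elements met. The petitioner retains the burden for Stage I.2.
Stage I.2 — burden on petitioner; standard: the preponderance of the evidence (weight is at least 54).
    (b): 49 (respondent's 64 disregarded) < 54 [not met]
    (c): 48 (respondent's 9 disregarded) < 54 [not met]
  Stage I.2 not carried; the petitioner fails its burden.
So the respondent prevails on this issue.
— Issue II —
Stage II.1 (petitioner, the preponderance of the evidence, weight exceeds 49): (e) 54 (respondent's 51 disregarded) > 49 — meets.
  Stage II.1 is satisfied; the onus moves to the respondent.
Stage II.2 (respondent, any credible evidence, weight exceeds 20): (f) 21 (petitioner's 73 disregarded) > 20 — meets.
  Stage II.2 is satisfied; the onus moves to the petitioner.
Stage II.3 (petitioner, any credible evidence, weight exceeds 20): (g) 20 (respondent's 5 disregarded) ≤ 20 — fails.
  Stage II.3 not carried; the petitioner fails its burden.
The respondent prevails on this issue.
— Issue III —
Stage III.1 — burden on petitioner; standard: the preponderance of the evidence (weight is at least 50).
    (h): 48 < 50 [not met]
  Stage III.1 not carried; the petitioner fails its burden.
So the respondent prevails on this issue.
Per-issue: Issue I → respondent; Issue II → respondent; Issue III → respondent. The petitioner must prevail on at least one issue; overall, the respondent prevails.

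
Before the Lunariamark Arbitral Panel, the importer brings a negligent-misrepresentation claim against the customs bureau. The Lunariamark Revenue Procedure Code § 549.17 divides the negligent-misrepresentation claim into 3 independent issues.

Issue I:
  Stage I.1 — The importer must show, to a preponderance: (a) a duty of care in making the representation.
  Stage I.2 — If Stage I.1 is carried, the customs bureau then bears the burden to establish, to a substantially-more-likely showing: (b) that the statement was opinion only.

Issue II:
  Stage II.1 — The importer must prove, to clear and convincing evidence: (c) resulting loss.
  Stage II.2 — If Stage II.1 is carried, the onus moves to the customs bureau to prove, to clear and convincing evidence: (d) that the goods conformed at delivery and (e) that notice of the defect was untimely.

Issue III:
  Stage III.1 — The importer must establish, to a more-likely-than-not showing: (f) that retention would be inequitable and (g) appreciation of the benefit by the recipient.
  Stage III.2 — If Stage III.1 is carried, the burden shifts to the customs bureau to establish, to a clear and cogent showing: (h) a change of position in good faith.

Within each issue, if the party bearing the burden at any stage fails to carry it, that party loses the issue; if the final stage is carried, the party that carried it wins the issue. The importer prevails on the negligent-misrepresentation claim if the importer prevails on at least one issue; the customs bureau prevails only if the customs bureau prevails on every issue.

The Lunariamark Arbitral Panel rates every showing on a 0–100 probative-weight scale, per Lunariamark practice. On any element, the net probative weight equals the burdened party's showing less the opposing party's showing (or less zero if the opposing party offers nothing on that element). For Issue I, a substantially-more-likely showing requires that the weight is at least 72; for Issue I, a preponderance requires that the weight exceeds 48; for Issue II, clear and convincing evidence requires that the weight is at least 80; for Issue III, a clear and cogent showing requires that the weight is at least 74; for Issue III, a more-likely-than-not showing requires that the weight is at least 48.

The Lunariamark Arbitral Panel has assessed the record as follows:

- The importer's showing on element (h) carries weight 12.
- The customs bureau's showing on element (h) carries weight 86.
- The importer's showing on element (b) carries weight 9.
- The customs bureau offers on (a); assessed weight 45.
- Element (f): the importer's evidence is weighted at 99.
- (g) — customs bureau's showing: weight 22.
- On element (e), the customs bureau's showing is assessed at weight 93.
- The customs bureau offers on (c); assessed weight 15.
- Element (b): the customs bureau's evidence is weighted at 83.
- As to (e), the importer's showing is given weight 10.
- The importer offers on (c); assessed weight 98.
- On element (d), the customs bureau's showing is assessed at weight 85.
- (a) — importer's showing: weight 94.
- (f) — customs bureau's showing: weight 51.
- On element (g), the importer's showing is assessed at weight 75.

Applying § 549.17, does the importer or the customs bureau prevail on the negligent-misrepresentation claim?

customs bureau

— Issue I —
Stage I.1 — burden on importer; standard: a preponderance (weight exceeds 48).
    (a): 94 − 45 = 49 > 48 [met]
  Stage I.1 carried; the burden shifts to the customs bureau.
Stage I.2 — burden on customs bureau; standard: a substantially-more-likely showing (weight is at least 72).
    (b): 83 − 9 = 74 ≥ 72 [met]
  Stage I.2 carried; the final stage is satisfied.
Every stage carried; the customs bureau prevails on this issue.
— Issue II —
Stage II.1 — burden on importer; standard: clear and convincing evidence (weight is at least 80).
    (c): 98 − 15 = 83 ≥ 80 [met]
  Stage II.1 carried; the burden shifts to the customs bureau.
Stage II.2 — burden on customs bureau; standard: clear and convincing evidence (weight is at least 80).
    (d): 85 ≥ 80 [met]
    (e): 93 − 10 = 83 ≥ 80 [met]
  The customs bureau carries the last stage.
With every stage satisfied, the customs bureau prevails on this issue.
— Issue III —
Stage III.1 (importer, a more-likely-than-not showing, weight is at least 48): (f) net 99−51=48 ≥ 48 — meets; (g) net 75−22=53 ≥ 48 — meets.
  Stage III.1 is satisfied; the onus moves to the customs bureau.
Stage III.2 (customs bureau, a clear and cogent showing, weight is at least 74): (h) net 86−12=74 ≥ 74 — meets.
  All elements met at the final stage.
With every stage satisfied, the customs bureau prevails on this issue.
Per-issue: Issue I → customs bureau; Issue II → customs bureau; Issue III → customs bureau. The importer must prevail on at least one issue; overall, the customs bureau prevails.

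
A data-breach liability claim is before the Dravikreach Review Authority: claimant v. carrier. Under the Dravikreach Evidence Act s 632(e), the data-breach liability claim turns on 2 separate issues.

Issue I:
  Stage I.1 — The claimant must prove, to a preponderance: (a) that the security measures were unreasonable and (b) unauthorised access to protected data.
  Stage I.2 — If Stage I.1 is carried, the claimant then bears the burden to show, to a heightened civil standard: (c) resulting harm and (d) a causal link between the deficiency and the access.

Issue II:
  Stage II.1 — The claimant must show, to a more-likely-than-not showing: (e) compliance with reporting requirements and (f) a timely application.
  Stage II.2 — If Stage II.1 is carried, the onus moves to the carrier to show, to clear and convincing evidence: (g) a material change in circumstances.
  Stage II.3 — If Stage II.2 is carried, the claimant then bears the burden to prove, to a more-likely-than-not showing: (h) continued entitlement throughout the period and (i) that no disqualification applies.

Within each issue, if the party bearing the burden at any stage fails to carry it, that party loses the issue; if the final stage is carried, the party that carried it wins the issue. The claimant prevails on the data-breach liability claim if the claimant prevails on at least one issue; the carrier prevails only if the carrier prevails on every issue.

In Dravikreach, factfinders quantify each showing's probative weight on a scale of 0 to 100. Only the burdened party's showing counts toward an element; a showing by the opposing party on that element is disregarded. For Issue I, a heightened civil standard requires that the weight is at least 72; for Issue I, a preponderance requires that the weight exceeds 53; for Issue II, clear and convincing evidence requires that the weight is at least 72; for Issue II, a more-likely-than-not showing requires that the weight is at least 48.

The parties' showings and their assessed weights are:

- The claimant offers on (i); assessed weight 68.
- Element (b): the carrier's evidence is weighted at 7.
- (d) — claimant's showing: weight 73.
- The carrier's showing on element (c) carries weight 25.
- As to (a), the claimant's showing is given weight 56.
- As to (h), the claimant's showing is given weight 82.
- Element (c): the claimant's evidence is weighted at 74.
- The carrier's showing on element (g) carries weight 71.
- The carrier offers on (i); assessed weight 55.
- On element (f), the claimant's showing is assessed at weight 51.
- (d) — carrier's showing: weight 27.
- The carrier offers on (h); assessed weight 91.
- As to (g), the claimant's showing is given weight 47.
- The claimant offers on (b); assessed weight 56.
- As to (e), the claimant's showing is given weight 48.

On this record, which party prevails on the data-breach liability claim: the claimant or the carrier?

— Issue I —
Stage I.1 — burden on claimant; standard: a preponderance (weight exceeds 53).
    (a): 56 > 53 [met]
    (b): 56 (carrier's 7 disregarded) > 53 [met]
  All elements met. The claimant retains the burden for Stage I.2.
Stage I.2 — burden on claimant; standard: a heightened civil standard (weight is at least 72).
    (c): 74 (carrier's 25 disregarded) ≥ 72 [met]
    (d): 73 (carrier's 27 disregarded) ≥ 72 [met]
  All elements met at the final stage.
With every stage satisfied, the claimant prevails on this issue.
— Issue II —
Stage II.1 — burden on claimant; standard: a more-likely-than-not showing (weight is at least 48).
    (e): 48 ≥ 48 [met]
    (f): 51 ≥ 48 [met]
  All elements met. The burden passes to the carrier.
Stage II.2 — burden on carrier; standard: clear and convincing evidence (weight is at least 72).
    (g): 71 (claimant's 47 disregarded) < 72 [not met]
  Not every element is met, so the carrier fails to carry Stage II.2.
The claimant prevails on this issue.
Per-issue: Issue I → claimant; Issue II → claimant. The claimant must prevail on at least one issue; overall, the claimant prevails.

claimant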